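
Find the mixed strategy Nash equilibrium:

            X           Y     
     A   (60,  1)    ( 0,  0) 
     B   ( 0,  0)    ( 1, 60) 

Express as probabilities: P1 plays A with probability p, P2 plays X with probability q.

p = 0.9836, q = 0.0164

Work:
Find probabilities that make opponent indifferent:
P2 chooses q to make P1 indifferent between A and B
P1 chooses p to make P2 indifferent between X and Y
Mixed NE: P1 plays (A: 0.9836, B: 0.0164), P2 plays (X: 0.0164, Y: 0.9836)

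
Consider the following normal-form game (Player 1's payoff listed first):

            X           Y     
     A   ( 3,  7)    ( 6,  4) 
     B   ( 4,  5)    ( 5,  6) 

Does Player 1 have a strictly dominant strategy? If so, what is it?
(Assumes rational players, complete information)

No strictly dominant strategy exists for Player 1

Work:
A strategy strictly dominates another if it gives a strictly higher payoff against every opponent action. Compare each pair of P1's strategies column-by-column:
  A vs B: [3 vs 4, 6 vs 5] → A does not strictly dominate B (column X: 3 ≤ 4)
  B vs A: [4 vs 3, 5 vs 6] → B does not strictly dominate A (column Y: 5 ≤ 6)
No single strategy strictly dominates all others → no strictly dominant strategy.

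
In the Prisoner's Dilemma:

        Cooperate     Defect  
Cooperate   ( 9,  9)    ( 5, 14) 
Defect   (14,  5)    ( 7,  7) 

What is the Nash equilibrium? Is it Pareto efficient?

(Defect, Defect) is NE; not Pareto efficient

Work:
Defect dominates Cooperate for both players:
If P2 cooperates: Defect (14) > Cooperate (9)
If P2 defects: Defect (7) > Cooperate (5)
NE: (Defect, Defect) with payoff (7, 7)
But (Cooperate, Cooperate) = (9, 9) Pareto dominates (7, 7)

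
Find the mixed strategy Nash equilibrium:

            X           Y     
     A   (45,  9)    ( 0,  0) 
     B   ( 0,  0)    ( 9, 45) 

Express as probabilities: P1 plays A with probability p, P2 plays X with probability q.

p = 0.8333, q = 0.1667

Work:
Find probabilities that make opponent indifferent:
P2 chooses q to make P1 indifferent between A and B
P1 chooses p to make P2 indifferent between X and Y
Mixed NE: P1 plays (A: 0.8333, B: 0.1667), P2 plays (X: 0.1667, Y: 0.8333)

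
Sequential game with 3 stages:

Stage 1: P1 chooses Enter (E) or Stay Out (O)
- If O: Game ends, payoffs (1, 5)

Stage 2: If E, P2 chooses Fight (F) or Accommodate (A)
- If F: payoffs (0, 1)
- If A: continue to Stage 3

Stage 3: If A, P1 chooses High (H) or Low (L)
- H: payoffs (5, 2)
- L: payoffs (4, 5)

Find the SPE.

SPE: (E, A, H); Outcome (5, 2)

Work:
Stage 3: P1 chooses H (5 vs 4)
Stage 2: P2: F->1, A->2 (anticipating H). Choose A
Stage 1: P1: O->1, E->5 (anticipating A, H). Choose E
SPE path: E -> A -> H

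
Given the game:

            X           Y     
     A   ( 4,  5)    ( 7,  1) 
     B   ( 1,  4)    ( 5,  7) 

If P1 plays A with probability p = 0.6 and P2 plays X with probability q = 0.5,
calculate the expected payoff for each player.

E[P1] = 4.5, E[P2] = 4.0

Work:
E[P1] = p·q·π₁(A,X) + p·(1-q)·π₁(A,Y) + (1-p)·q·π₁(B,X) + (1-p)·(1-q)·π₁(B,Y)
= 0.6·0.5·4 + 0.6·0.5·7 + 0.4·0.5·1 + 0.4·0.5·5
= 4.5

E[P2] = 4.0 (similar calculation)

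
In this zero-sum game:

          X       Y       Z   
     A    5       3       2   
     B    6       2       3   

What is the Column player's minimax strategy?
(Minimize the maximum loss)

Column should play Y or Z (all achieve the minimum), value = 3

Work:
Column player minimizes Row's maximum payoff:
Column X: max payoff to Row = 6
Column Y: max payoff to Row = 3
Column Z: max payoff to Row = 3
Minimum is 3, achieved by columns Y, Z (tied).
Each of Y or Z is a minimax strategy.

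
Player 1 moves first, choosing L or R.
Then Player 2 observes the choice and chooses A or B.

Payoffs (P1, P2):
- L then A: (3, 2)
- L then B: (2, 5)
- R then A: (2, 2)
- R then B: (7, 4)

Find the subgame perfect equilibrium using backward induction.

P1 plays R, P2 plays B after L and B after R; Payoff (7, 4)

Work:
Backward induction:
After L: P2 chooses B → P1 gets 2
After R: P2 chooses B → P1 gets 7
P1 chooses R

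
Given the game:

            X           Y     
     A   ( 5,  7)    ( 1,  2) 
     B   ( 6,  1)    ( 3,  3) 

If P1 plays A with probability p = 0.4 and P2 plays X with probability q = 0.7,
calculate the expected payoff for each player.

E[P1] = 4.58, E[P2] = 3.16

Work:
E[P1] = p·q·π₁(A,X) + p·(1-q)·π₁(A,Y) + (1-p)·q·π₁(B,X) + (1-p)·(1-q)·π₁(B,Y)
= 0.4·0.7·5 + 0.4·0.3·1 + 0.6·0.7·6 + 0.6·0.3·3
= 4.58

E[P2] = 3.16 (similar calculation)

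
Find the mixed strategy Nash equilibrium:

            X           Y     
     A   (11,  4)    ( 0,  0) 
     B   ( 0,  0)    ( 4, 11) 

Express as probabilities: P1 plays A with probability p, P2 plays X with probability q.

p = 0.7333, q = 0.2667

Work:
Find probabilities that make opponent indifferent:
P2 chooses q to make P1 indifferent between A and B
P1 chooses p to make P2 indifferent between X and Y
Mixed NE: P1 plays (A: 0.7333, B: 0.2667), P2 plays (X: 0.2667, Y: 0.7333)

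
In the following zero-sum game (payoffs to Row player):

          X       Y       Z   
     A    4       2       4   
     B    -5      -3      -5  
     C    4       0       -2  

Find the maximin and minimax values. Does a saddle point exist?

Maximin = 2, Minimax = 2, Saddle: True

Work:
Row minimums: [2, -5, -2] → maximin = 2
Column maximums: [4, 2, 4] → minimax = 2
Saddle point exists! Game value = 2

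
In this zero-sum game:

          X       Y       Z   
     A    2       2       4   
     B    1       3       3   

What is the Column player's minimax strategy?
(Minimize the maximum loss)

Column should play X, value = 2

Work:
Column player minimizes Row's maximum payoff:
Column X: max payoff to Row = 2
Column Y: max payoff to Row = 3
Column Z: max payoff to Row = 4
Minimum is 2, achieved by column X.
Minimax strategy: X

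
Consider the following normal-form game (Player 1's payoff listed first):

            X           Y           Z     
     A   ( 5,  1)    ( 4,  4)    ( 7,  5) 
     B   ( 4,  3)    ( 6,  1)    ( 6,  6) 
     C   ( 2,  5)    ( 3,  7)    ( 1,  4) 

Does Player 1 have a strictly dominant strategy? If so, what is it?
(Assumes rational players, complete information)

No strictly dominant strategy exists for Player 1

Work:
A strategy strictly dominates another if it gives a strictly higher payoff against every opponent action. Compare each pair of P1's strategies column-by-column:
  A vs B: [5 vs 4, 4 vs 6, 7 vs 6] → A does not strictly dominate B (column Y: 4 ≤ 6)
  A vs C: [5 vs 2, 4 vs 3, 7 vs 1] → A strictly dominates C
  B vs A: [4 vs 5, 6 vs 4, 6 vs 7] → B does not strictly dominate A (column X: 4 ≤ 5)
  B vs C: [4 vs 2, 6 vs 3, 6 vs 1] → B strictly dominates C
  C vs A: [2 vs 5, 3 vs 4, 1 vs 7] → C does not strictly dominate A (column X: 2 ≤ 5)
  C vs B: [2 vs 4, 3 vs 6, 1 vs 6] → C does not strictly dominate B (column X: 2 ≤ 4)
No single strategy strictly dominates all others → no strictly dominant strategy.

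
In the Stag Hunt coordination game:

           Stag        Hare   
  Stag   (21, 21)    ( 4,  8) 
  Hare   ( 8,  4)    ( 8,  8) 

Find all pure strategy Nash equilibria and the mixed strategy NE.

Pure NE: (Stag, Stag) and (Hare, Hare); Mixed NE: p = 0.2353, q = 0.2353

Work:
Check pure NE:
(Stag, Stag): (21, 21) - no unilateral deviation beneficial
(Hare, Hare): (8, 8) - no unilateral deviation beneficial
Mixed NE: P1 plays Stag with p = 0.2353, P2 plays Stag with q = 0.2353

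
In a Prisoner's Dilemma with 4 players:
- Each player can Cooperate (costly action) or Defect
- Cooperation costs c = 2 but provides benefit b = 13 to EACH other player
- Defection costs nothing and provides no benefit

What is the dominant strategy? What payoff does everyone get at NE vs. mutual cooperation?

Dominant: Defect; NE payoff = 0; Coop payoff = 37

Work:
Defect dominates (saves cost c = 2, benefit to others is external)
NE: All defect → everyone gets 0
If all cooperate: each receives (3)×13 - 2 = 37
Social dilemma: 37 > 0 but NE gives 0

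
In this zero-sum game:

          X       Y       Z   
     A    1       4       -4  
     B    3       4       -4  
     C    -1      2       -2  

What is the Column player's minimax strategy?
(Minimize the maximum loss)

Column should play Z, value = -2

Work:
Column player minimizes Row's maximum payoff:
Column X: max payoff to Row = 3
Column Y: max payoff to Row = 4
Column Z: max payoff to Row = -2
Minimum is -2, achieved by column Z.
Minimax strategy: Z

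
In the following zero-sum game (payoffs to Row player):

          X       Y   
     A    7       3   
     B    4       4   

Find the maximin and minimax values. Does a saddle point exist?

Maximin = 4, Minimax = 4, Saddle: True

Work:
Row minimums: [3, 4] → maximin = 4
Column maximums: [7, 4] → minimax = 4
Saddle point exists! Game value = 4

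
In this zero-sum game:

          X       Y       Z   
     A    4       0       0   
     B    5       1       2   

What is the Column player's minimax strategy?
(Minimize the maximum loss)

Column should play Y, value = 1

Work:
Column player minimizes Row's maximum payoff:
Column X: max payoff to Row = 5
Column Y: max payoff to Row = 1
Column Z: max payoff to Row = 2
Minimum is 1, achieved by column Y.
Minimax strategy: Y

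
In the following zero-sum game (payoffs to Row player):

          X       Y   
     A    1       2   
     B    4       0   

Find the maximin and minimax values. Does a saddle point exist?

Maximin = 1, Minimax = 2, Saddle: False

Work:
Row minimums: [1, 0] → maximin = 1
Column maximums: [4, 2] → minimax = 2
No saddle point (maximin ≠ minimax). Mixed strategy needed.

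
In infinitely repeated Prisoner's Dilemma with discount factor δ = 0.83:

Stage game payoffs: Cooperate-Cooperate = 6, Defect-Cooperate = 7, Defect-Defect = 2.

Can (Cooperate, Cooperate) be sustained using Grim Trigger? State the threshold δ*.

δ* = 0.2; since δ = 0.83 ≥ 0.2, cooperation can be sustained

Work:
For Grim Trigger:
Cooperate forever: 6/(1-δ)
Defect then punished: 7 + 2·δ/(1-δ)
Need: 6/(1-δ) ≥ 7 + 2·δ/(1-δ)
Solving: δ ≥ (T-R)/(T-P) = (7-6)/(7-2) = 0.2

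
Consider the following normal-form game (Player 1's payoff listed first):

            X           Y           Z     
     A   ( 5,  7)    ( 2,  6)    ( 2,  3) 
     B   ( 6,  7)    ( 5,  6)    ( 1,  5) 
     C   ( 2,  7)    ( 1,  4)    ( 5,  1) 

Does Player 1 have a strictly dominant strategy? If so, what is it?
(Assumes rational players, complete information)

No strictly dominant strategy exists for Player 1

Work:
A strategy strictly dominates another if it gives a strictly higher payoff against every opponent action. Compare each pair of P1's strategies column-by-column:
  A vs B: [5 vs 6, 2 vs 5, 2 vs 1] → A does not strictly dominate B (column X: 5 ≤ 6)
  A vs C: [5 vs 2, 2 vs 1, 2 vs 5] → A does not strictly dominate C (column Z: 2 ≤ 5)
  B vs A: [6 vs 5, 5 vs 2, 1 vs 2] → B does not strictly dominate A (column Z: 1 ≤ 2)
  B vs C: [6 vs 2, 5 vs 1, 1 vs 5] → B does not strictly dominate C (column Z: 1 ≤ 5)
  C vs A: [2 vs 5, 1 vs 2, 5 vs 2] → C does not strictly dominate A (column X: 2 ≤ 5)
  C vs B: [2 vs 6, 1 vs 5, 5 vs 1] → C does not strictly dominate B (column X: 2 ≤ 6)
No single strategy strictly dominates all others → no strictly dominant strategy.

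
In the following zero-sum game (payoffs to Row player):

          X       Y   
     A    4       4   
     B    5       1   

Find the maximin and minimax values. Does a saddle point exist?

Maximin = 4, Minimax = 4, Saddle: True

Work:
Row minimums: [4, 1] → maximin = 4
Column maximums: [5, 4] → minimax = 4
Saddle point exists! Game value = 4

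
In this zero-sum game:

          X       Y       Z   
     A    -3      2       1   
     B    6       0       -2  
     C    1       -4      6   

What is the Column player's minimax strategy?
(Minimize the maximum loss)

Column should play Y, value = 2

Work:
Column player minimizes Row's maximum payoff:
Column X: max payoff to Row = 6
Column Y: max payoff to Row = 2
Column Z: max payoff to Row = 6
Minimum is 2, achieved by column Y.
Minimax strategy: Y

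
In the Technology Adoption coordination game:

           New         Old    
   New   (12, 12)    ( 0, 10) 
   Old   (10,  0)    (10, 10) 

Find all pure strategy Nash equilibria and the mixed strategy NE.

Pure NE: (New, New) and (Old, Old); Mixed NE: p = 0.8333, q = 0.8333

Work:
Check pure NE:
(New, New): (12, 12) - no unilateral deviation beneficial
(Old, Old): (10, 10) - no unilateral deviation beneficial
Mixed NE: P1 plays New with p = 0.8333, P2 plays New with q = 0.8333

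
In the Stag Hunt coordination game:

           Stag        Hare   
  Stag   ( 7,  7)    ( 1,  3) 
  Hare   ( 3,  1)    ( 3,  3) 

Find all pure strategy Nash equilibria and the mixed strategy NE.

Pure NE: (Stag, Stag) and (Hare, Hare); Mixed NE: p = 0.3333, q = 0.3333

Work:
Check pure NE:
(Stag, Stag): (7, 7) - no unilateral deviation beneficial
(Hare, Hare): (3, 3) - no unilateral deviation beneficial
Mixed NE: P1 plays Stag with p = 0.3333, P2 plays Stag with q = 0.3333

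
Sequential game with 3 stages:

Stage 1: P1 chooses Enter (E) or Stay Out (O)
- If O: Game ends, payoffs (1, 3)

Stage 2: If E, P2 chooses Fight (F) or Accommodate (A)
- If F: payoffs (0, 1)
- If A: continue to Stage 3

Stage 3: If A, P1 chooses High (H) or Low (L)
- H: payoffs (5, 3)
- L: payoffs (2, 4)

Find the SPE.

SPE: (E, A, H); Outcome (5, 3)

Work:
Stage 3: P1 chooses H (5 vs 2)
Stage 2: P2: F->1, A->3 (anticipating H). Choose A
Stage 1: P1: O->1, E->5 (anticipating A, H). Choose E
SPE path: E -> A -> H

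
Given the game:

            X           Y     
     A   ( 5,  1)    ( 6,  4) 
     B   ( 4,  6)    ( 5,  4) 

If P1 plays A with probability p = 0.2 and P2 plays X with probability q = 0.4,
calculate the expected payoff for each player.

E[P1] = 4.8, E[P2] = 4.4

Work:
E[P1] = p·q·π₁(A,X) + p·(1-q)·π₁(A,Y) + (1-p)·q·π₁(B,X) + (1-p)·(1-q)·π₁(B,Y)
= 0.2·0.4·5 + 0.2·0.6·6 + 0.8·0.4·4 + 0.8·0.6·5
= 4.8

E[P2] = 4.4 (similar calculation)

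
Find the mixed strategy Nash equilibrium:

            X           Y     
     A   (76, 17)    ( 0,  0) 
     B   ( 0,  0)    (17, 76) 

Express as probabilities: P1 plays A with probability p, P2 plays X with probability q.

p = 0.8172, q = 0.1828

Work:
Find probabilities that make opponent indifferent:
P2 chooses q to make P1 indifferent between A and B
P1 chooses p to make P2 indifferent between X and Y
Mixed NE: P1 plays (A: 0.8172, B: 0.1828), P2 plays (X: 0.1828, Y: 0.8172)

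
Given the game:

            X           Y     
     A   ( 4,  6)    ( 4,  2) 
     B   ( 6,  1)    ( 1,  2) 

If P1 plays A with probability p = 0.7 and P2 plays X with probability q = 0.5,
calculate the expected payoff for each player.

E[P1] = 3.85, E[P2] = 3.25

Work:
E[P1] = p·q·π₁(A,X) + p·(1-q)·π₁(A,Y) + (1-p)·q·π₁(B,X) + (1-p)·(1-q)·π₁(B,Y)
= 0.7·0.5·4 + 0.7·0.5·4 + 0.3·0.5·6 + 0.3·0.5·1
= 3.85

E[P2] = 3.25 (similar calculation)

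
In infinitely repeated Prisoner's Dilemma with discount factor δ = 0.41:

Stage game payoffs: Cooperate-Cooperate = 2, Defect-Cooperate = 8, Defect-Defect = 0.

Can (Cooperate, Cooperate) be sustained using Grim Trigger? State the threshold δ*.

δ* = 0.75; since δ = 0.41 < 0.75, cooperation cannot be sustained

Work:
For Grim Trigger:
Cooperate forever: 2/(1-δ)
Defect then punished: 8 + 0·δ/(1-δ)
Need: 2/(1-δ) ≥ 8 + 0·δ/(1-δ)
Solving: δ ≥ (T-R)/(T-P) = (8-2)/(8-0) = 0.75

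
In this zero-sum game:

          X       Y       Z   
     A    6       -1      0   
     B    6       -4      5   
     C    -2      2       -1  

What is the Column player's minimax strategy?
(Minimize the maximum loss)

Column should play Y, value = 2

Work:
Column player minimizes Row's maximum payoff:
Column X: max payoff to Row = 6
Column Y: max payoff to Row = 2
Column Z: max payoff to Row = 5
Minimum is 2, achieved by column Y.
Minimax strategy: Y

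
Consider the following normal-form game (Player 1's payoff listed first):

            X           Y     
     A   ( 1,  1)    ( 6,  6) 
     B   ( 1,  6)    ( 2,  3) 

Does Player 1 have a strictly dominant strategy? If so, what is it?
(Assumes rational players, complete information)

No strictly dominant strategy exists for Player 1

Work:
A strategy strictly dominates another if it gives a strictly higher payoff against every opponent action. Compare each pair of P1's strategies column-by-column:
  A vs B: [1 vs 1, 6 vs 2] → A does not strictly dominate B (column X: 1 ≤ 1)
  B vs A: [1 vs 1, 2 vs 6] → B does not strictly dominate A (column X: 1 ≤ 1)
No single strategy strictly dominates all others → no strictly dominant strategy.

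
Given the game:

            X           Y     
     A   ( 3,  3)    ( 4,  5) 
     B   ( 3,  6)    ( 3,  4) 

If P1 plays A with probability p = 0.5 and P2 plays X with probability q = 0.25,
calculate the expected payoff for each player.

E[P1] = 3.375, E[P2] = 4.5

Work:
E[P1] = p·q·π₁(A,X) + p·(1-q)·π₁(A,Y) + (1-p)·q·π₁(B,X) + (1-p)·(1-q)·π₁(B,Y)
= 0.5·0.25·3 + 0.5·0.75·4 + 0.5·0.25·3 + 0.5·0.75·3
= 3.375

E[P2] = 4.5 (similar calculation)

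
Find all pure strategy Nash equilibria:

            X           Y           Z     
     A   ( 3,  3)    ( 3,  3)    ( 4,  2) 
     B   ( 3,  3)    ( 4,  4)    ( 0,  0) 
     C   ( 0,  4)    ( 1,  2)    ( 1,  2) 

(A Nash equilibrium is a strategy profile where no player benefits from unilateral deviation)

Nash equilibrium: (A, X), (B, Y)

Work:
Best responses:
  P1 vs X: payoffs [3, 3, 0] → best response A/B (payoff 3)
  P1 vs Y: payoffs [3, 4, 1] → best response B (payoff 4)
  P1 vs Z: payoffs [4, 0, 1] → best response A (payoff 4)
  P2 vs A: payoffs [3, 3, 2] → best response X/Y (payoff 3)
  P2 vs B: payoffs [3, 4, 0] → best response Y (payoff 4)
  P2 vs C: payoffs [4, 2, 2] → best response X (payoff 4)
Mutual best responses: (A,X), (B,Y) → Nash equilibria.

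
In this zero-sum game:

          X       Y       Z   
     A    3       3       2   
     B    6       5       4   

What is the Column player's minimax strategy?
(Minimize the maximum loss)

Column should play Z, value = 4

Work:
Column player minimizes Row's maximum payoff:
Column X: max payoff to Row = 6
Column Y: max payoff to Row = 5
Column Z: max payoff to Row = 4
Minimum is 4, achieved by column Z.
Minimax strategy: Z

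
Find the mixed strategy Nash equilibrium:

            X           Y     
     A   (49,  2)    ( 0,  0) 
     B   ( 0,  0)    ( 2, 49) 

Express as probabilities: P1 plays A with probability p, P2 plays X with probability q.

p = 0.9608, q = 0.0392

Work:
Find probabilities that make opponent indifferent:
P2 chooses q to make P1 indifferent between A and B
P1 chooses p to make P2 indifferent between X and Y
Mixed NE: P1 plays (A: 0.9608, B: 0.0392), P2 plays (X: 0.0392, Y: 0.9608)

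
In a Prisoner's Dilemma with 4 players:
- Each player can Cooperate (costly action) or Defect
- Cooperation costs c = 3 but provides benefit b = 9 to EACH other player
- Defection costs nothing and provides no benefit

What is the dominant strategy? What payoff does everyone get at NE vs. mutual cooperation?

Dominant: Defect; NE payoff = 0; Coop payoff = 24

Work:
Defect dominates (saves cost c = 3, benefit to others is external)
NE: All defect → everyone gets 0
If all cooperate: each receives (3)×9 - 3 = 24
Social dilemma: 24 > 0 but NE gives 0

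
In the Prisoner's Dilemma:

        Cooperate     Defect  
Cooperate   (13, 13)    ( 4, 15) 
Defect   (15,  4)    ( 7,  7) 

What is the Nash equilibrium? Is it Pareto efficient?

(Defect, Defect) is NE; not Pareto efficient

Work:
Defect dominates Cooperate for both players:
If P2 cooperates: Defect (15) > Cooperate (13)
If P2 defects: Defect (7) > Cooperate (4)
NE: (Defect, Defect) with payoff (7, 7)
But (Cooperate, Cooperate) = (13, 13) Pareto dominates (7, 7)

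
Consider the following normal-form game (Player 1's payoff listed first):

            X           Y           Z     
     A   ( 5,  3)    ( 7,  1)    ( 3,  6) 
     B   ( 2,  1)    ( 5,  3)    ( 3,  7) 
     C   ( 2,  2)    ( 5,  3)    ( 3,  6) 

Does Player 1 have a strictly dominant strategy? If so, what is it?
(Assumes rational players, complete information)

No strictly dominant strategy exists for Player 1

Work:
A strategy strictly dominates another if it gives a strictly higher payoff against every opponent action. Compare each pair of P1's strategies column-by-column:
  A vs B: [5 vs 2, 7 vs 5, 3 vs 3] → A does not strictly dominate B (column Z: 3 ≤ 3)
  A vs C: [5 vs 2, 7 vs 5, 3 vs 3] → A does not strictly dominate C (column Z: 3 ≤ 3)
  B vs A: [2 vs 5, 5 vs 7, 3 vs 3] → B does not strictly dominate A (column X: 2 ≤ 5)
  B vs C: [2 vs 2, 5 vs 5, 3 vs 3] → B does not strictly dominate C (column X: 2 ≤ 2)
  C vs A: [2 vs 5, 5 vs 7, 3 vs 3] → C does not strictly dominate A (column X: 2 ≤ 5)
  C vs B: [2 vs 2, 5 vs 5, 3 vs 3] → C does not strictly dominate B (column X: 2 ≤ 2)
No single strategy strictly dominates all others → no strictly dominant strategy.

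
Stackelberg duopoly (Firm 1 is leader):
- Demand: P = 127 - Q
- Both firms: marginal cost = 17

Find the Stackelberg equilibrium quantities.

q₁* (leader) = 55.0, q₂* (follower) = 27.5

Work:
Follower's reaction: q₂ = (a - c - q₁)/2
Leader substitutes: π₁ = q₁·(a - q₁ - (a-c-q₁)/2 - c)
FOC: q₁* = (127 - 17)/2 = 55.00
Then: q₂* = (127 - 17 - 55.0)/2 = 27.50
Leader has first-mover advantage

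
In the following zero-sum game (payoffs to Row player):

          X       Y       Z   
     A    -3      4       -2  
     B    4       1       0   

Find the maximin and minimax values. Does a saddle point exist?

Maximin = 0, Minimax = 0, Saddle: True

Work:
Row minimums: [-3, 0] → maximin = 0
Column maximums: [4, 4, 0] → minimax = 0
Saddle point exists! Game value = 0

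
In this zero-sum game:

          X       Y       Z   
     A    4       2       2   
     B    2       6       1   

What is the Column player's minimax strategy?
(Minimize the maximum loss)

Column should play Z, value = 2

Work:
Column player minimizes Row's maximum payoff:
Column X: max payoff to Row = 4
Column Y: max payoff to Row = 6
Column Z: max payoff to Row = 2
Minimum is 2, achieved by column Z.
Minimax strategy: Z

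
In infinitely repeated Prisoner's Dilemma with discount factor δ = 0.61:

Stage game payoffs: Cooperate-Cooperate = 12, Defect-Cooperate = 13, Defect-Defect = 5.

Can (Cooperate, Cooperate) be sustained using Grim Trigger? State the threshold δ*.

δ* = 0.125; since δ = 0.61 ≥ 0.125, cooperation can be sustained

Work:
For Grim Trigger:
Cooperate forever: 12/(1-δ)
Defect then punished: 13 + 5·δ/(1-δ)
Need: 12/(1-δ) ≥ 13 + 5·δ/(1-δ)
Solving: δ ≥ (T-R)/(T-P) = (13-12)/(13-5) = 0.125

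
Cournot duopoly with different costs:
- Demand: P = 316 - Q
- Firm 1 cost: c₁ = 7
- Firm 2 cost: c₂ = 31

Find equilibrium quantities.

q₁* = 111.0, q₂* = 87.0

Work:
Reaction: q₁ = (316 - 7 - q₂)/2
Reaction: q₂ = (316 - 31 - q₁)/2
Solve simultaneously:
q₁* = (316 - 2×7 + 31)/3 = 111.0
q₂* = (316 - 2×31 + 7)/3 = 87.0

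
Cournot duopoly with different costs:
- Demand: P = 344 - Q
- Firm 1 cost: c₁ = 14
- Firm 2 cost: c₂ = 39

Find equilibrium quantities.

q₁* = 118.33, q₂* = 93.33

Work:
Reaction: q₁ = (344 - 14 - q₂)/2
Reaction: q₂ = (344 - 39 - q₁)/2
Solve simultaneously:
q₁* = (344 - 2×14 + 39)/3 = 118.33
q₂* = (344 - 2×39 + 14)/3 = 93.33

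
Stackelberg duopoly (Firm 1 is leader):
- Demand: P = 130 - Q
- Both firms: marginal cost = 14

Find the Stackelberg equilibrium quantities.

q₁* (leader) = 58.0, q₂* (follower) = 29.0

Work:
Follower's reaction: q₂ = (a - c - q₁)/2
Leader substitutes: π₁ = q₁·(a - q₁ - (a-c-q₁)/2 - c)
FOC: q₁* = (130 - 14)/2 = 58.00
Then: q₂* = (130 - 14 - 58.0)/2 = 29.00
Leader has first-mover advantage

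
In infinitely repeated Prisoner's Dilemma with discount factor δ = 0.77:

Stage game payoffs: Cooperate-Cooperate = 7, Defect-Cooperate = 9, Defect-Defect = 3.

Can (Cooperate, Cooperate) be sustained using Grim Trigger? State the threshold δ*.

δ* = 0.3333; since δ = 0.77 ≥ 0.3333, cooperation can be sustained

Work:
For Grim Trigger:
Cooperate forever: 7/(1-δ)
Defect then punished: 9 + 3·δ/(1-δ)
Need: 7/(1-δ) ≥ 9 + 3·δ/(1-δ)
Solving: δ ≥ (T-R)/(T-P) = (9-7)/(9-3) = 0.3333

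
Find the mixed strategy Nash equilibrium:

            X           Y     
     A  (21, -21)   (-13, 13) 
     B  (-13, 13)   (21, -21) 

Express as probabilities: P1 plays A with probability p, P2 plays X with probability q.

p = 0.5, q = 0.5

Work:
Find probabilities that make opponent indifferent:
P2 chooses q to make P1 indifferent between A and B
P1 chooses p to make P2 indifferent between X and Y
Mixed NE: P1 plays (A: 0.5, B: 0.5), P2 plays (X: 0.5, Y: 0.5)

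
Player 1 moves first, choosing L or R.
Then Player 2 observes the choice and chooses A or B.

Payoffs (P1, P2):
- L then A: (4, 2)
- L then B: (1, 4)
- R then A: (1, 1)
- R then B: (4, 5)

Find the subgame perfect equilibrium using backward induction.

P1 plays R, P2 plays B after L and B after R; Payoff (4, 5)

Work:
Backward induction:
After L: P2 chooses B → P1 gets 1
After R: P2 chooses B → P1 gets 4
P1 chooses R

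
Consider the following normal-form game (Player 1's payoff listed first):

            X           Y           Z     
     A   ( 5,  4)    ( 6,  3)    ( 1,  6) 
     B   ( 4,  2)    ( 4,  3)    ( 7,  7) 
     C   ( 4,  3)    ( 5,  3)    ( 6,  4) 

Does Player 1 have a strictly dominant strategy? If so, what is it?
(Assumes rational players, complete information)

No strictly dominant strategy exists for Player 1

Work:
A strategy strictly dominates another if it gives a strictly higher payoff against every opponent action. Compare each pair of P1's strategies column-by-column:
  A vs B: [5 vs 4, 6 vs 4, 1 vs 7] → A does not strictly dominate B (column Z: 1 ≤ 7)
  A vs C: [5 vs 4, 6 vs 5, 1 vs 6] → A does not strictly dominate C (column Z: 1 ≤ 6)
  B vs A: [4 vs 5, 4 vs 6, 7 vs 1] → B does not strictly dominate A (column X: 4 ≤ 5)
  B vs C: [4 vs 4, 4 vs 5, 7 vs 6] → B does not strictly dominate C (column X: 4 ≤ 4)
  C vs A: [4 vs 5, 5 vs 6, 6 vs 1] → C does not strictly dominate A (column X: 4 ≤ 5)
  C vs B: [4 vs 4, 5 vs 4, 6 vs 7] → C does not strictly dominate B (column X: 4 ≤ 4)
No single strategy strictly dominates all others → no strictly dominant strategy.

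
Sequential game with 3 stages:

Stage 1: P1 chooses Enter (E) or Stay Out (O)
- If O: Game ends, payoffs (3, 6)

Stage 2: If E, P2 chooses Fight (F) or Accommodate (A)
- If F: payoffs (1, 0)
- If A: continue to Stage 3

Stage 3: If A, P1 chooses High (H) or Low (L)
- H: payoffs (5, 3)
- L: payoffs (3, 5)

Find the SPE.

SPE: (E, A, H); Outcome (5, 3)

Work:
Stage 3: P1 chooses H (5 vs 3)
Stage 2: P2: F->0, A->3 (anticipating H). Choose A
Stage 1: P1: O->3, E->5 (anticipating A, H). Choose E
SPE path: E -> A -> H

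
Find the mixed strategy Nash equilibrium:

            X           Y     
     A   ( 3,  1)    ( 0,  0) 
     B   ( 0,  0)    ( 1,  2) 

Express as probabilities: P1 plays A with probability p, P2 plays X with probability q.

p = 0.6667, q = 0.25

Work:
Find probabilities that make opponent indifferent:
P2 chooses q to make P1 indifferent between A and B
P1 chooses p to make P2 indifferent between X and Y
Mixed NE: P1 plays (A: 0.6667, B: 0.3333), P2 plays (X: 0.25, Y: 0.75)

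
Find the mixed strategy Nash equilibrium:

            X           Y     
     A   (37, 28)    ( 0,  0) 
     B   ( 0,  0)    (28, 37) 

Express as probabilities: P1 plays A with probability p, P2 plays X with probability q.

p = 0.5692, q = 0.4308

Work:
Find probabilities that make opponent indifferent:
P2 chooses q to make P1 indifferent between A and B
P1 chooses p to make P2 indifferent between X and Y
Mixed NE: P1 plays (A: 0.5692, B: 0.4308), P2 plays (X: 0.4308, Y: 0.5692)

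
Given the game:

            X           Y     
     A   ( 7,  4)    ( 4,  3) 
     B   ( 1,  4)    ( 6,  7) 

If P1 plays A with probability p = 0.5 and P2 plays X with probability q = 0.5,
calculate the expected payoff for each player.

E[P1] = 4.5, E[P2] = 4.5

Work:
E[P1] = p·q·π₁(A,X) + p·(1-q)·π₁(A,Y) + (1-p)·q·π₁(B,X) + (1-p)·(1-q)·π₁(B,Y)
= 0.5·0.5·7 + 0.5·0.5·4 + 0.5·0.5·1 + 0.5·0.5·6
= 4.5

E[P2] = 4.5 (similar calculation)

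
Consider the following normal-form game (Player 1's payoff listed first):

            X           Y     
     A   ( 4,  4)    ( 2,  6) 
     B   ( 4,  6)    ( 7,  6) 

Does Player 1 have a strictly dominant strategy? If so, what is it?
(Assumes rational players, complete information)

No strictly dominant strategy exists for Player 1

Work:
A strategy strictly dominates another if it gives a strictly higher payoff against every opponent action. Compare each pair of P1's strategies column-by-column:
  A vs B: [4 vs 4, 2 vs 7] → A does not strictly dominate B (column X: 4 ≤ 4)
  B vs A: [4 vs 4, 7 vs 2] → B does not strictly dominate A (column X: 4 ≤ 4)
No single strategy strictly dominates all others → no strictly dominant strategy.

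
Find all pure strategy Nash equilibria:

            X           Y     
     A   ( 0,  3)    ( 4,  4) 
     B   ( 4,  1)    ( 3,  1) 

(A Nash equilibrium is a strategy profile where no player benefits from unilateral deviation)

Nash equilibrium: (A, Y), (B, X)

Work:
Best responses:
  P1 vs X: payoffs [0, 4] → best response B (payoff 4)
  P1 vs Y: payoffs [4, 3] → best response A (payoff 4)
  P2 vs A: payoffs [3, 4] → best response Y (payoff 4)
  P2 vs B: payoffs [1, 1] → best response X/Y (payoff 1)
Mutual best responses: (A,Y), (B,X) → Nash equilibria.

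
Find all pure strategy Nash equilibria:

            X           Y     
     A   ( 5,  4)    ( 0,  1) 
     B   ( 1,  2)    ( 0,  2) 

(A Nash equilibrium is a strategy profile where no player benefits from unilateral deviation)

Nash equilibrium: (A, X), (B, Y)

Work:
Best responses:
  P1 vs X: payoffs [5, 1] → best response A (payoff 5)
  P1 vs Y: payoffs [0, 0] → best response A/B (payoff 0)
  P2 vs A: payoffs [4, 1] → best response X (payoff 4)
  P2 vs B: payoffs [2, 2] → best response X/Y (payoff 2)
Mutual best responses: (A,X), (B,Y) → Nash equilibria.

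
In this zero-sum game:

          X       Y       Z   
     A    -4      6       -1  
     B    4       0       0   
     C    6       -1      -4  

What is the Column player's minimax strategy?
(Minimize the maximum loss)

Column should play Z, value = 0

Work:
Column player minimizes Row's maximum payoff:
Column X: max payoff to Row = 6
Column Y: max payoff to Row = 6
Column Z: max payoff to Row = 0
Minimum is 0, achieved by column Z.
Minimax strategy: Z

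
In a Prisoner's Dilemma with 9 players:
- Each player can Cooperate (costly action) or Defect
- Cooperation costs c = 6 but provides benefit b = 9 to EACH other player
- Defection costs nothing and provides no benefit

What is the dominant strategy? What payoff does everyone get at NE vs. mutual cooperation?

Dominant: Defect; NE payoff = 0; Coop payoff = 66

Work:
Defect dominates (saves cost c = 6, benefit to others is external)
NE: All defect → everyone gets 0
If all cooperate: each receives (8)×9 - 6 = 66
Social dilemma: 66 > 0 but NE gives 0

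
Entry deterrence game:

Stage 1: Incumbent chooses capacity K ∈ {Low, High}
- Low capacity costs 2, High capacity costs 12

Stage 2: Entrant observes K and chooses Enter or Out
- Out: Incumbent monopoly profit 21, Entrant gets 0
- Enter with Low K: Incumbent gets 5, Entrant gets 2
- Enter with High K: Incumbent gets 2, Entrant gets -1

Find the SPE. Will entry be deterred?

SPE: (High, Enter|Low, Out|High); Entry deterred. Incumbent net profit = 9

Work:
After Low K: Entrant enters (2 > 0)
After High K: Entrant stays out (-1 < 0)
Incumbent: Low → 5−2=3, High → 21−12=9
Incumbent chooses High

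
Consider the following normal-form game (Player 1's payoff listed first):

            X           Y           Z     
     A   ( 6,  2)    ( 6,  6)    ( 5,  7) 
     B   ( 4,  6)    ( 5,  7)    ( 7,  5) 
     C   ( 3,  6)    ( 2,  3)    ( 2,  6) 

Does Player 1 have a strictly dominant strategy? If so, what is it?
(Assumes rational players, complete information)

No strictly dominant strategy exists for Player 1

Work:
A strategy strictly dominates another if it gives a strictly higher payoff against every opponent action. Compare each pair of P1's strategies column-by-column:
  A vs B: [6 vs 4, 6 vs 5, 5 vs 7] → A does not strictly dominate B (column Z: 5 ≤ 7)
  A vs C: [6 vs 3, 6 vs 2, 5 vs 2] → A strictly dominates C
  B vs A: [4 vs 6, 5 vs 6, 7 vs 5] → B does not strictly dominate A (column X: 4 ≤ 6)
  B vs C: [4 vs 3, 5 vs 2, 7 vs 2] → B strictly dominates C
  C vs A: [3 vs 6, 2 vs 6, 2 vs 5] → C does not strictly dominate A (column X: 3 ≤ 6)
  C vs B: [3 vs 4, 2 vs 5, 2 vs 7] → C does not strictly dominate B (column X: 3 ≤ 4)
No single strategy strictly dominates all others → no strictly dominant strategy.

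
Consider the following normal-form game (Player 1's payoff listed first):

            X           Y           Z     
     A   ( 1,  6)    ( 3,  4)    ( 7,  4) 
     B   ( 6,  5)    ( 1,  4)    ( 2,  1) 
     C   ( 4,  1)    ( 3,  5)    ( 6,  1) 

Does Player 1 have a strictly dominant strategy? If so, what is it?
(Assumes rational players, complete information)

No strictly dominant strategy exists for Player 1

Work:
A strategy strictly dominates another if it gives a strictly higher payoff against every opponent action. Compare each pair of P1's strategies column-by-column:
  A vs B: [1 vs 6, 3 vs 1, 7 vs 2] → A does not strictly dominate B (column X: 1 ≤ 6)
  A vs C: [1 vs 4, 3 vs 3, 7 vs 6] → A does not strictly dominate C (column X: 1 ≤ 4)
  B vs A: [6 vs 1, 1 vs 3, 2 vs 7] → B does not strictly dominate A (column Y: 1 ≤ 3)
  B vs C: [6 vs 4, 1 vs 3, 2 vs 6] → B does not strictly dominate C (column Y: 1 ≤ 3)
  C vs A: [4 vs 1, 3 vs 3, 6 vs 7] → C does not strictly dominate A (column Y: 3 ≤ 3)
  C vs B: [4 vs 6, 3 vs 1, 6 vs 2] → C does not strictly dominate B (column X: 4 ≤ 6)
No single strategy strictly dominates all others → no strictly dominant strategy.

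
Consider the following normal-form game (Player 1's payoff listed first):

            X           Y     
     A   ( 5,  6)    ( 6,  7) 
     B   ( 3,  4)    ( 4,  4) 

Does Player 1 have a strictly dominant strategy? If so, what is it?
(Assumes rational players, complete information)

Yes, Player 1's strictly dominant strategy is A

Work:
A strategy strictly dominates another if it gives a strictly higher payoff against every opponent action. Compare each pair of P1's strategies column-by-column:
  A vs B: [5 vs 3, 6 vs 4] → A strictly dominates B
  B vs A: [3 vs 5, 4 vs 6] → B does not strictly dominate A (column X: 3 ≤ 5)
A strictly dominates every other strategy → strictly dominant.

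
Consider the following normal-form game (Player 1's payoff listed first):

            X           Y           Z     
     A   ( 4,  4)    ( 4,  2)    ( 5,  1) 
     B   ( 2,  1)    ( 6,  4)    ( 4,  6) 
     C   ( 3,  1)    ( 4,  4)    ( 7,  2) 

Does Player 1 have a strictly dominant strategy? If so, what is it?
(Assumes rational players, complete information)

No strictly dominant strategy exists for Player 1

Work:
A strategy strictly dominates another if it gives a strictly higher payoff against every opponent action. Compare each pair of P1's strategies column-by-column:
  A vs B: [4 vs 2, 4 vs 6, 5 vs 4] → A does not strictly dominate B (column Y: 4 ≤ 6)
  A vs C: [4 vs 3, 4 vs 4, 5 vs 7] → A does not strictly dominate C (column Y: 4 ≤ 4)
  B vs A: [2 vs 4, 6 vs 4, 4 vs 5] → B does not strictly dominate A (column X: 2 ≤ 4)
  B vs C: [2 vs 3, 6 vs 4, 4 vs 7] → B does not strictly dominate C (column X: 2 ≤ 3)
  C vs A: [3 vs 4, 4 vs 4, 7 vs 5] → C does not strictly dominate A (column X: 3 ≤ 4)
  C vs B: [3 vs 2, 4 vs 6, 7 vs 4] → C does not strictly dominate B (column Y: 4 ≤ 6)
No single strategy strictly dominates all others → no strictly dominant strategy.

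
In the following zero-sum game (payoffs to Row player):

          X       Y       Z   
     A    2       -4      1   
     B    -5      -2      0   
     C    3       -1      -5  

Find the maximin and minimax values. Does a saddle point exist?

Maximin = -4, Minimax = -1, Saddle: False

Work:
Row minimums: [-4, -5, -5] → maximin = -4
Column maximums: [3, -1, 1] → minimax = -1
No saddle point (maximin ≠ minimax). Mixed strategy needed.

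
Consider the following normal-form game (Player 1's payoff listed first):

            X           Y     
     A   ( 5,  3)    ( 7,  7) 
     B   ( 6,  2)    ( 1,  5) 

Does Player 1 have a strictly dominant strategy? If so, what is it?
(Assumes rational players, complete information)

No strictly dominant strategy exists for Player 1

Work:
A strategy strictly dominates another if it gives a strictly higher payoff against every opponent action. Compare each pair of P1's strategies column-by-column:
  A vs B: [5 vs 6, 7 vs 1] → A does not strictly dominate B (column X: 5 ≤ 6)
  B vs A: [6 vs 5, 1 vs 7] → B does not strictly dominate A (column Y: 1 ≤ 7)
No single strategy strictly dominates all others → no strictly dominant strategy.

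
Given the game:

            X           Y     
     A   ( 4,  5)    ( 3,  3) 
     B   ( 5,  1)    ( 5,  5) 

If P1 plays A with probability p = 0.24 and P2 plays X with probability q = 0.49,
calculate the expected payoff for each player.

E[P1] = 4.6376, E[P2] = 3.2656

Work:
E[P1] = p·q·π₁(A,X) + p·(1-q)·π₁(A,Y) + (1-p)·q·π₁(B,X) + (1-p)·(1-q)·π₁(B,Y)
= 0.24·0.49·4 + 0.24·0.51·3 + 0.76·0.49·5 + 0.76·0.51·5
= 4.6376

E[P2] = 3.2656 (similar calculation)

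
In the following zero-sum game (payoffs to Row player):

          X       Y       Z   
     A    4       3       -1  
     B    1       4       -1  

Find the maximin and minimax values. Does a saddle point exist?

Maximin = -1, Minimax = -1, Saddle: True

Work:
Row minimums: [-1, -1] → maximin = -1
Column maximums: [4, 4, -1] → minimax = -1
Saddle point exists! Game value = -1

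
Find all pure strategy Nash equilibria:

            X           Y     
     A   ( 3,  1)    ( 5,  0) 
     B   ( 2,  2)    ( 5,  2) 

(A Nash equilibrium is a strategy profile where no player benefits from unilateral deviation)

Nash equilibrium: (A, X), (B, Y)

Work:
Best responses:
  P1 vs X: payoffs [3, 2] → best response A (payoff 3)
  P1 vs Y: payoffs [5, 5] → best response A/B (payoff 5)
  P2 vs A: payoffs [1, 0] → best response X (payoff 1)
  P2 vs B: payoffs [2, 2] → best response X/Y (payoff 2)
Mutual best responses: (A,X), (B,Y) → Nash equilibria.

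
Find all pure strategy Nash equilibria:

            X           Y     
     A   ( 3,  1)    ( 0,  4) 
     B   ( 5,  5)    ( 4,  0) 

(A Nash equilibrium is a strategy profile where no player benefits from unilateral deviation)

Nash equilibrium: (B, X)

Work:
Best responses:
  P1 vs X: payoffs [3, 5] → best response B (payoff 5)
  P1 vs Y: payoffs [0, 4] → best response B (payoff 4)
  P2 vs A: payoffs [1, 4] → best response Y (payoff 4)
  P2 vs B: payoffs [5, 0] → best response X (payoff 5)
Mutual best responses: (B,X) → Nash equilibria.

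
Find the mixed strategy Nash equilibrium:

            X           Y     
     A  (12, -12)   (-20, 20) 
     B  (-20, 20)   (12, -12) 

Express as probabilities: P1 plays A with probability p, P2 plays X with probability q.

p = 0.5, q = 0.5

Work:
Find probabilities that make opponent indifferent:
P2 chooses q to make P1 indifferent between A and B
P1 chooses p to make P2 indifferent between X and Y
Mixed NE: P1 plays (A: 0.5, B: 0.5), P2 plays (X: 0.5, Y: 0.5)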